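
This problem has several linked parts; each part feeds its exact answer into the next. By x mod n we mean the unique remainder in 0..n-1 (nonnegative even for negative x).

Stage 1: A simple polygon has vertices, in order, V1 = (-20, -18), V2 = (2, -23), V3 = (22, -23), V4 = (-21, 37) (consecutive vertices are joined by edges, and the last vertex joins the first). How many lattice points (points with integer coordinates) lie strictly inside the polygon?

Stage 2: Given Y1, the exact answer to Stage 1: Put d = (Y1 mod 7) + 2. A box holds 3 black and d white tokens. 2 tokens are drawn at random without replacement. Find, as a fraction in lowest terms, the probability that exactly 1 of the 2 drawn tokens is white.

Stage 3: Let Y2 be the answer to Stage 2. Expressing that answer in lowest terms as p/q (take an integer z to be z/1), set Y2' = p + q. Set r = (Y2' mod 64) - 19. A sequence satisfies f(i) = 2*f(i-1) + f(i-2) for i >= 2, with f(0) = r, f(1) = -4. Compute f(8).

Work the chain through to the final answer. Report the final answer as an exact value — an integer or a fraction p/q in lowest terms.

Stage 1: cross terms: (-20*-23 - 2*-18)=496, (2*-23 - 22*-23)=460, (22*37 - -21*-23)=331, (-21*-18 - -20*37)=1118; twice the area = |2405| = 2405; area = 2405/2; boundary points = 1 + 20 + 1 + 1 = 23; strictly interior points = area - boundary/2 + 1 = 1192; answer 1192
Stage 2: Y1 = 1192; d = 4; total draws C(7,2) = 21; favorable C(4,1)*C(3,1) = 12; P = 4/7; answer 4/7
Stage 3: Y2 = 4/7; threaded value p + q = 11; r = -8; f(2) = 2*(-4) + 1*(-8) = -16; iterating: f(2)=-16, f(3)=-36, f(4)=-88, f(5)=-212, f(6)=-512, f(7)=-1236, f(8)=-2984; answer -2984

-2984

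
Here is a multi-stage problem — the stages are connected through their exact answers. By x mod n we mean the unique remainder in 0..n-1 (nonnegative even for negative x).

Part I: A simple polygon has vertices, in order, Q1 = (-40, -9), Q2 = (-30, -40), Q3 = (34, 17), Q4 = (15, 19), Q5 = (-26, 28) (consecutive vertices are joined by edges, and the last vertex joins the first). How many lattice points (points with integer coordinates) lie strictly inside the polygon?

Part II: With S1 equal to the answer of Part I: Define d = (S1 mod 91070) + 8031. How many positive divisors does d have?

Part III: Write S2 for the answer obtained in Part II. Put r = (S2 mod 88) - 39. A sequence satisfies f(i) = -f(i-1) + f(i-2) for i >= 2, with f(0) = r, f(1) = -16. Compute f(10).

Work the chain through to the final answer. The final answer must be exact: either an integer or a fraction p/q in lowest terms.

Part I: cross terms: (-40*-40 - -30*-9)=1330, (-30*17 - 34*-40)=850, (34*19 - 15*17)=391, (15*28 - -26*19)=914, (-26*-9 - -40*28)=1354; twice the area = |4839| = 4839; area = 4839/2; boundary points = 1 + 1 + 1 + 1 + 1 = 5; strictly interior points = area - boundary/2 + 1 = 2418; answer 2418
Part II: S1 = 2418; d = 10449; 10449 = 3^5 * 43; number of divisors = (5+1) * (1+1) = 12; answer 12
Part III: S2 = 12; r = -27; f(2) = -1*(-16) + 1*(-27) = -11; iterating: f(2)=-11, f(3)=-5, f(4)=-6, f(5)=1, f(6)=-7, f(7)=8, f(8)=-15, f(9)=23, f(10)=-38; answer -38

-38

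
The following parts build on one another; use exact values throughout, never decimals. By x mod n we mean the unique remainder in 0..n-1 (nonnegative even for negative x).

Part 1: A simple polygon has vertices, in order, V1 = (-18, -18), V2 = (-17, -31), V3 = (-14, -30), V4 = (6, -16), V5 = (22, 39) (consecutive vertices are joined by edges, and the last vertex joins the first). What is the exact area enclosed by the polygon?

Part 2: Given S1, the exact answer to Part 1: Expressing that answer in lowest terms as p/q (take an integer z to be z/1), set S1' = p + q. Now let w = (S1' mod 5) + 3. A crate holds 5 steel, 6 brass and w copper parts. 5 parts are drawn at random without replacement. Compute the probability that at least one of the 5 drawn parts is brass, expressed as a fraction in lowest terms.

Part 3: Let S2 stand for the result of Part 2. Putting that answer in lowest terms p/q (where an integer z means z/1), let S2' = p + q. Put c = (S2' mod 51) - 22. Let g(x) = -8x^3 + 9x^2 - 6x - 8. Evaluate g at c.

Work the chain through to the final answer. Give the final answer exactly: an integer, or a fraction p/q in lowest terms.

Part 1: cross terms: (-18*-31 - -17*-18)=252, (-17*-30 - -14*-31)=76, (-14*-16 - 6*-30)=404, (6*39 - 22*-16)=586, (22*-18 - -18*39)=306; twice the area = |1624| = 1624; area = 812; answer 812
Part 2: S1 = 812; threaded value p + q = 813; w = 6; total draws C(17,5) = 6188; complement C(11,5) = 462; favorable 6188 - 462 = 5726; P = 409/442; answer 409/442
Part 3: S2 = 409/442; threaded value p + q = 851; c = 13; -8*(13)^3 + 9*(13)^2 - 6*(13)^1 - 8 = (-17576) + (1521) + (-78) + (-8) = -16141; answer -16141

-16141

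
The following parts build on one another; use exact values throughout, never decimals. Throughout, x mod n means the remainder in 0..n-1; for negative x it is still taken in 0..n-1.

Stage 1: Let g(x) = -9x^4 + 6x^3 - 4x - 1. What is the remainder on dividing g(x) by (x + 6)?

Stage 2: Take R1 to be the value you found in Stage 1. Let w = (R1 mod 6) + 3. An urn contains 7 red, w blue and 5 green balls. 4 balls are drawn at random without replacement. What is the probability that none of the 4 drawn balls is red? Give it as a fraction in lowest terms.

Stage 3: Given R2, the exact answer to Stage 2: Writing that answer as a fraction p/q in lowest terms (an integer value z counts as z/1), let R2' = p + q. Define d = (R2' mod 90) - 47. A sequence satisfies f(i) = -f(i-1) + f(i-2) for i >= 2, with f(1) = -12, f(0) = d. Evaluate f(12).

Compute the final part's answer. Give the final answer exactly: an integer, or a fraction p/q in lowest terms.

Stage 1: remainder = value at the root: -9*(-6)^4 + 6*(-6)^3 - 4*(-6)^1 - 1 = (-11664) + (-1296) + (24) + (-1) = -12937; answer -12937
Stage 2: R1 = -12937; w = 8; total draws C(20,4) = 4845; favorable C(13,4) = 715; P = 143/969; answer 143/969
Stage 3: R2 = 143/969; threaded value p + q = 1112; d = -15; f(2) = -1*(-12) + 1*(-15) = -3; iterating: f(2)=-3, f(3)=-9, f(4)=6, f(5)=-15, f(6)=21, f(7)=-36, f(8)=57, f(9)=-93, f(10)=150, f(11)=-243, f(12)=393; answer 393

393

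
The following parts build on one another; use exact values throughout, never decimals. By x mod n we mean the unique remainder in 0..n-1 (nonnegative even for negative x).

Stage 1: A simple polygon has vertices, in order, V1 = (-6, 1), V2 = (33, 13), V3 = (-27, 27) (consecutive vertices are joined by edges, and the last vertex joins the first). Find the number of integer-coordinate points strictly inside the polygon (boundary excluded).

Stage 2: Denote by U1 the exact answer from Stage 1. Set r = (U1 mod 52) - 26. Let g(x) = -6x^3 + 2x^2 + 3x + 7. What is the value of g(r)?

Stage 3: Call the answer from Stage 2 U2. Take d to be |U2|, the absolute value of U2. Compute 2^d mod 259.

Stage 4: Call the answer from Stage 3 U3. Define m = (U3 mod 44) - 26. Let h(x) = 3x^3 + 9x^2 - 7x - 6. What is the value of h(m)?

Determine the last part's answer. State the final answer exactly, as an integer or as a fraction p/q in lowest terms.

Stage 1: cross terms: (-6*13 - 33*1)=-111, (33*27 - -27*13)=1242, (-27*1 - -6*27)=135; twice the area = |1266| = 1266; area = 633; boundary points = 3 + 2 + 1 = 6; strictly interior points = area - boundary/2 + 1 = 631; answer 631
Stage 2: U1 = 631; r = -19; -6*(-19)^3 + 2*(-19)^2 + 3*(-19)^1 + 7 = (41154) + (722) + (-57) + (7) = 41826; answer 41826
Stage 3: U2 = 41826; d = 41826; squarings mod 259: 2^1=2, 2^2=4, 2^4=16, 2^8=256, 2^16=9, 2^32=81, 2^64=86, 2^128=144, 2^256=16, 2^512=256, 2^1024=9, 2^2048=81, 2^4096=86, 2^8192=144, 2^16384=16, 2^32768=256; 2^41826 = 2^2 * 2^32 * 2^64 * 2^256 * 2^512 * 2^8192 * 2^32768 = 85 (mod 259); answer 85
Stage 4: U3 = 85; m = 15; 3*(15)^3 + 9*(15)^2 - 7*(15)^1 - 6 = (10125) + (2025) + (-105) + (-6) = 12039; answer 12039

12039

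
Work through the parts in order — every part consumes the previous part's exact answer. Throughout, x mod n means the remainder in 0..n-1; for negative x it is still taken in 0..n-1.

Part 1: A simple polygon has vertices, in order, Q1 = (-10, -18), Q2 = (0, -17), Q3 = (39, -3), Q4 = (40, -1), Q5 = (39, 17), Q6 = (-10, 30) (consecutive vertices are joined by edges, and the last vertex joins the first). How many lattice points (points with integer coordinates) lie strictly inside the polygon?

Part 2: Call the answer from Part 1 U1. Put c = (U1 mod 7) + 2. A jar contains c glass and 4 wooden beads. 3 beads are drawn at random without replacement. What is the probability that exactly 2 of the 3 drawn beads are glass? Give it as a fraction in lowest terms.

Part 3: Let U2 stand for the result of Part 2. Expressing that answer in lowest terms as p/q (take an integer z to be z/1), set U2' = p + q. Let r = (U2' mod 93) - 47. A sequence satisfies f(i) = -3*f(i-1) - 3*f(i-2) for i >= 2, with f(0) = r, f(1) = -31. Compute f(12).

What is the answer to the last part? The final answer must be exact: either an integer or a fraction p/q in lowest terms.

-29889

Part 1: cross terms: (-10*-17 - 0*-18)=170, (0*-3 - 39*-17)=663, (39*-1 - 40*-3)=81, (40*17 - 39*-1)=719, (39*30 - -10*17)=1340, (-10*-18 - -10*30)=480; twice the area = |3453| = 3453; area = 3453/2; boundary points = 1 + 1 + 1 + 1 + 1 + 48 = 53; strictly interior points = area - boundary/2 + 1 = 1701; answer 1701
Part 2: U1 = 1701; c = 2; total draws C(6,3) = 20; favorable C(2,2)*C(4,1) = 4; P = 1/5; answer 1/5
Part 3: U2 = 1/5; threaded value p + q = 6; r = -41; f(2) = -3*(-31) - 3*(-41) = 216; iterating: f(2)=216, f(3)=-555, f(4)=1017, f(5)=-1386, f(6)=1107, f(7)=837, f(8)=-5832, f(9)=14985, f(10)=-27459, f(11)=37422, f(12)=-29889; answer -29889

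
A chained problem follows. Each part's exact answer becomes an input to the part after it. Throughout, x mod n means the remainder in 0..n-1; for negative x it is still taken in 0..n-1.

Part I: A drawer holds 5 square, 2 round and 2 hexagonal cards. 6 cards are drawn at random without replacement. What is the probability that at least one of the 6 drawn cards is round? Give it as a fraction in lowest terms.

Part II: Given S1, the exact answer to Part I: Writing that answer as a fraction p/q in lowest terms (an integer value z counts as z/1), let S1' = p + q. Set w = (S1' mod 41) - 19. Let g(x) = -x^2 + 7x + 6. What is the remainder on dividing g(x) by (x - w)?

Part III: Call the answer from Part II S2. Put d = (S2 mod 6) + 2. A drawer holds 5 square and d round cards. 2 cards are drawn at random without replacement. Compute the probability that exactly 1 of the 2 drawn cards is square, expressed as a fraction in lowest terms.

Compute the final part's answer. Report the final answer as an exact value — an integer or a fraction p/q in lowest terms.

Part I: total draws C(9,6) = 84; complement C(7,6) = 7; favorable 84 - 7 = 77; P = 11/12; answer 11/12
Part II: S1 = 11/12; threaded value p + q = 23; w = 4; remainder = value at the root: -1*(4)^2 + 7*(4)^1 + 6 = (-16) + (28) + (6) = 18; answer 18
Part III: S2 = 18; d = 2; total draws C(7,2) = 21; favorable C(5,1)*C(2,1) = 10; P = 10/21; answer 10/21

10/21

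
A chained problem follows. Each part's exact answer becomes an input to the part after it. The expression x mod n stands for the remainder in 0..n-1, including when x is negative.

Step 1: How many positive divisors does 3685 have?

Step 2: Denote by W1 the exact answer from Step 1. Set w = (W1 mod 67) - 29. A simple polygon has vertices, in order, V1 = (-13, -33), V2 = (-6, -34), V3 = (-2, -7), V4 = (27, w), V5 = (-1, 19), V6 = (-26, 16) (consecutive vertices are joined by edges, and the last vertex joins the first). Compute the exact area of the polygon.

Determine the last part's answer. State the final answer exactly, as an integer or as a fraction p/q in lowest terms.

2485/2

Step 1: 3685 = 5 * 11 * 67; number of divisors = (1+1) * (1+1) * (1+1) = 8; answer 8
Step 2: W1 = 8; w = -21; cross terms: (-13*-34 - -6*-33)=244, (-6*-7 - -2*-34)=-26, (-2*-21 - 27*-7)=231, (27*19 - -1*-21)=492, (-1*16 - -26*19)=478, (-26*-33 - -13*16)=1066; twice the area = |2485| = 2485; area = 2485/2; answer 2485/2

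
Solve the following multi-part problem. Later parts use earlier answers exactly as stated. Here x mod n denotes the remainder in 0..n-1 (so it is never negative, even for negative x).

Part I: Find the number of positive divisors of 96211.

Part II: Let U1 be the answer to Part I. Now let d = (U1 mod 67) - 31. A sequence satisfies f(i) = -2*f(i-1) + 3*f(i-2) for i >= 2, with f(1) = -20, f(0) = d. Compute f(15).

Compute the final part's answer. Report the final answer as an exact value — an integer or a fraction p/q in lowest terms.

32285014

Part I: 96211 is prime, so its only divisors are 1 and 96211; count = 2; answer 2
Part II: U1 = 2; d = -29; f(2) = -2*(-20) + 3*(-29) = -47; iterating: f(2)=-47, f(3)=34, f(4)=-209, f(5)=520, f(6)=-1667, f(7)=4894, f(8)=-14789, f(9)=44260, f(10)=-132887, f(11)=398554, f(12)=-1195769, f(13)=3587200, f(14)=-10761707, f(15)=32285014; answer 32285014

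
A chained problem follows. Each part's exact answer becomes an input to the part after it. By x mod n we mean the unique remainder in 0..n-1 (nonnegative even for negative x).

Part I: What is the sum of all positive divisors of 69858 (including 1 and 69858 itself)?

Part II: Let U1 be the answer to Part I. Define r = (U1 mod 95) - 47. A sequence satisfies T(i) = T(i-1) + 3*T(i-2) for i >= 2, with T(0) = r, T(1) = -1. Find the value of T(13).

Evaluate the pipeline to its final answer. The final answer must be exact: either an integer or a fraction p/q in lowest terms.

281471

Part I: 69858 = 2 * 3^2 * 3881; sigma = (1 + 2) * (1 + 3 + 9) * (1 + 3881) = 3 * 13 * 3882 = 151398; answer 151398
Part II: U1 = 151398; r = 16; T(2) = 1*(-1) + 3*(16) = 47; iterating: T(2)=47, T(3)=44, T(4)=185, T(5)=317, T(6)=872, T(7)=1823, T(8)=4439, T(9)=9908, T(10)=23225, T(11)=52949, T(12)=122624, T(13)=281471; answer 281471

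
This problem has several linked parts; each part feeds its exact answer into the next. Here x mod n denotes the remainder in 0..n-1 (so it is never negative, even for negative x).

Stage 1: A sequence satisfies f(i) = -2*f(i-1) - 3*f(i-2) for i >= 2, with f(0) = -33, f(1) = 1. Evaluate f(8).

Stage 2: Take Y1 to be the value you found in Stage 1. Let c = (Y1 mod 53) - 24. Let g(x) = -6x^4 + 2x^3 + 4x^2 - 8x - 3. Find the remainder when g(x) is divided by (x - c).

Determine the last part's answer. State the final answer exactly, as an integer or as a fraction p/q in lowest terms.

-127203

Stage 1: f(2) = -2*(1) - 3*(-33) = 97; iterating: f(2)=97, f(3)=-197, f(4)=103, f(5)=385, f(6)=-1079, f(7)=1003, f(8)=1231; answer 1231
Stage 2: Y1 = 1231; c = -12; remainder = value at the root: -6*(-12)^4 + 2*(-12)^3 + 4*(-12)^2 - 8*(-12)^1 - 3 = (-124416) + (-3456) + (576) + (96) + (-3) = -127203; answer -127203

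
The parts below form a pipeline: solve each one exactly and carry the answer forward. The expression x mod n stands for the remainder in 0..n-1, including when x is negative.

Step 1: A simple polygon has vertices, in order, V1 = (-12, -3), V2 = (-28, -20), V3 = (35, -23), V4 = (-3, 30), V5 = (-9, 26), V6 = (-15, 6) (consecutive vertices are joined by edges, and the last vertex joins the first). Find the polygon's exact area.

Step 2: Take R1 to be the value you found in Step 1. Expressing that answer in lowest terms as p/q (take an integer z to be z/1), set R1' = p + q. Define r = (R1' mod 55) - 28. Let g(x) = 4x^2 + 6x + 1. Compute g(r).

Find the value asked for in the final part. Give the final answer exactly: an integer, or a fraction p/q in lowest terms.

Step 1: cross terms: (-12*-20 - -28*-3)=156, (-28*-23 - 35*-20)=1344, (35*30 - -3*-23)=981, (-3*26 - -9*30)=192, (-9*6 - -15*26)=336, (-15*-3 - -12*6)=117; twice the area = |3126| = 3126; area = 1563; answer 1563
Step 2: R1 = 1563; threaded value p + q = 1564; r = -4; 4*(-4)^2 + 6*(-4)^1 + 1 = (64) + (-24) + (1) = 41; answer 41

41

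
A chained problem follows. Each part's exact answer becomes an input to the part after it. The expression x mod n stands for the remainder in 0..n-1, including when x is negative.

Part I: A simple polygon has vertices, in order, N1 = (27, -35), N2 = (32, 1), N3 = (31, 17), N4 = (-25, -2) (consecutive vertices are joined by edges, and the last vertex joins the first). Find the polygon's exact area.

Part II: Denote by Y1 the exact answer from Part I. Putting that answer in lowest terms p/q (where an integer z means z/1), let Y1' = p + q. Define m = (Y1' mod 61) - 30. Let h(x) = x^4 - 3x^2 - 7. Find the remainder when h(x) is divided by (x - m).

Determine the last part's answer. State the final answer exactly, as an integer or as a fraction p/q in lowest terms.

82647

Part I: cross terms: (27*1 - 32*-35)=1147, (32*17 - 31*1)=513, (31*-2 - -25*17)=363, (-25*-35 - 27*-2)=929; twice the area = |2952| = 2952; area = 1476; answer 1476
Part II: Y1 = 1476; threaded value p + q = 1477; m = -17; remainder = value at the root: 1*(-17)^4 - 3*(-17)^2 - 7 = (83521) + (-867) + (-7) = 82647; answer 82647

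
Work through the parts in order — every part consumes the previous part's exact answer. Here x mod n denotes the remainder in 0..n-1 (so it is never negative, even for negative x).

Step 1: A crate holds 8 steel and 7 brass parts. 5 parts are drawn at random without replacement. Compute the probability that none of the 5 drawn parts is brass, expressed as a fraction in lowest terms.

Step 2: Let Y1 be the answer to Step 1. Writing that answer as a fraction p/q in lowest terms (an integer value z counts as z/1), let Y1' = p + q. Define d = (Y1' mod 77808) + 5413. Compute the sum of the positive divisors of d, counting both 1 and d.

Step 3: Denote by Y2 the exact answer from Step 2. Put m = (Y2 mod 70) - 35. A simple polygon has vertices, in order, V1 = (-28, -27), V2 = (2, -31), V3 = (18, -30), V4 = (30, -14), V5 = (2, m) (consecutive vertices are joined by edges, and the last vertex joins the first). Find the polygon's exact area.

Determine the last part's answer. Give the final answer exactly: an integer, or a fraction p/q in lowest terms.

Step 1: total draws C(15,5) = 3003; favorable C(8,5) = 56; P = 8/429; answer 8/429
Step 2: Y1 = 8/429; threaded value p + q = 437; d = 5850; 5850 = 2 * 3^2 * 5^2 * 13; sigma = (1 + 2) * (1 + 3 + 9) * (1 + 5 + 25) * (1 + 13) = 3 * 13 * 31 * 14 = 16926; answer 16926
Step 3: Y2 = 16926; m = 21; cross terms: (-28*-31 - 2*-27)=922, (2*-30 - 18*-31)=498, (18*-14 - 30*-30)=648, (30*21 - 2*-14)=658, (2*-27 - -28*21)=534; twice the area = |3260| = 3260; area = 1630; answer 1630

1630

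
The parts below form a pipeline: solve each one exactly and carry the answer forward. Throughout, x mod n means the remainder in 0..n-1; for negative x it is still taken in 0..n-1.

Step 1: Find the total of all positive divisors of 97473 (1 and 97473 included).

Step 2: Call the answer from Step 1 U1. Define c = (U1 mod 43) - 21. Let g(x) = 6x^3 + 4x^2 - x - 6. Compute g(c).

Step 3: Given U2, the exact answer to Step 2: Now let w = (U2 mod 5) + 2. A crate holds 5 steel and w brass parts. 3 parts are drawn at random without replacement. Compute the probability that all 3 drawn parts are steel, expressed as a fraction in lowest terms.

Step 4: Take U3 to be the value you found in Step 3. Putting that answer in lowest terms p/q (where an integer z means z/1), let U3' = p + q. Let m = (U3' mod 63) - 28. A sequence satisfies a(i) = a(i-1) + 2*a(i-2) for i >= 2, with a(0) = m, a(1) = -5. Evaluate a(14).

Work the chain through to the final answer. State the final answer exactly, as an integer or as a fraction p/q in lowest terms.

-109235

Step 1: 97473 = 3 * 32491; sigma = (1 + 3) * (1 + 32491) = 4 * 32492 = 129968; answer 129968
Step 2: U1 = 129968; c = 1; 6*(1)^3 + 4*(1)^2 - 1*(1)^1 - 6 = (6) + (4) + (-1) + (-6) = 3; answer 3
Step 3: U2 = 3; w = 5; total draws C(10,3) = 120; favorable C(5,3) = 10; P = 1/12; answer 1/12
Step 4: U3 = 1/12; threaded value p + q = 13; m = -15; a(2) = 1*(-5) + 2*(-15) = -35; iterating: a(2)=-35, a(3)=-45, a(4)=-115, a(5)=-205, a(6)=-435, a(7)=-845, a(8)=-1715, a(9)=-3405, a(10)=-6835, a(11)=-13645, a(12)=-27315, a(13)=-54605, a(14)=-109235; answer -109235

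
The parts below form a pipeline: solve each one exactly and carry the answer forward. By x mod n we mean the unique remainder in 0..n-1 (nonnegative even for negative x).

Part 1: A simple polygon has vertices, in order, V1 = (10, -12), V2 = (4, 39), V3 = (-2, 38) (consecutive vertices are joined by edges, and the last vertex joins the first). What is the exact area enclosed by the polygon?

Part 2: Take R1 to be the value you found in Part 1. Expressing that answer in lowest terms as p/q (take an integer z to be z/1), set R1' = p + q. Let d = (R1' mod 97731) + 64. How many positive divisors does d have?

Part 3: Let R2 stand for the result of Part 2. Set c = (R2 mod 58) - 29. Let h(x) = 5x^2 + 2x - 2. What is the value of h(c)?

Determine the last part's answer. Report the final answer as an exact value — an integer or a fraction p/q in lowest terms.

Part 1: cross terms: (10*39 - 4*-12)=438, (4*38 - -2*39)=230, (-2*-12 - 10*38)=-356; twice the area = |312| = 312; area = 156; answer 156
Part 2: R1 = 156; threaded value p + q = 157; d = 221; 221 = 13 * 17; number of divisors = (1+1) * (1+1) = 4; answer 4
Part 3: R2 = 4; c = -25; 5*(-25)^2 + 2*(-25)^1 - 2 = (3125) + (-50) + (-2) = 3073; answer 3073

3073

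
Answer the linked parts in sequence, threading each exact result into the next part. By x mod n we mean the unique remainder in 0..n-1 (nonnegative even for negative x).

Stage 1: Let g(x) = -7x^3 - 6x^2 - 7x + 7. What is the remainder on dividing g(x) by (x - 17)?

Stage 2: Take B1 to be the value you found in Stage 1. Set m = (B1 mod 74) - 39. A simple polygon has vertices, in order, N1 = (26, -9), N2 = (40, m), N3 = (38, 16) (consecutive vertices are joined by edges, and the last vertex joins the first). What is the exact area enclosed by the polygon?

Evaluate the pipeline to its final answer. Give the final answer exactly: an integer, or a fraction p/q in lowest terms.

217

Stage 1: remainder = value at the root: -7*(17)^3 - 6*(17)^2 - 7*(17)^1 + 7 = (-34391) + (-1734) + (-119) + (7) = -36237; answer -36237
Stage 2: B1 = -36237; m = -16; cross terms: (26*-16 - 40*-9)=-56, (40*16 - 38*-16)=1248, (38*-9 - 26*16)=-758; twice the area = |434| = 434; area = 217; answer 217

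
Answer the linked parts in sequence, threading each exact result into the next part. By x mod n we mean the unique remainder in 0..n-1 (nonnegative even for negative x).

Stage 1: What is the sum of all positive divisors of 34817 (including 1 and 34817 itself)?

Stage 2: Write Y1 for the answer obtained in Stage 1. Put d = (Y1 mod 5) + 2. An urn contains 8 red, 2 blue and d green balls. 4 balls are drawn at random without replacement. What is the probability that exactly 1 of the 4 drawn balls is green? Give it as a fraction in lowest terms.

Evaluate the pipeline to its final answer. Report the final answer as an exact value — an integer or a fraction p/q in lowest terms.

Stage 1: 34817 = 37 * 941; sigma = (1 + 37) * (1 + 941) = 38 * 942 = 35796; answer 35796
Stage 2: Y1 = 35796; d = 3; total draws C(13,4) = 715; favorable C(3,1)*C(10,3) = 360; P = 72/143; answer 72/143

72/143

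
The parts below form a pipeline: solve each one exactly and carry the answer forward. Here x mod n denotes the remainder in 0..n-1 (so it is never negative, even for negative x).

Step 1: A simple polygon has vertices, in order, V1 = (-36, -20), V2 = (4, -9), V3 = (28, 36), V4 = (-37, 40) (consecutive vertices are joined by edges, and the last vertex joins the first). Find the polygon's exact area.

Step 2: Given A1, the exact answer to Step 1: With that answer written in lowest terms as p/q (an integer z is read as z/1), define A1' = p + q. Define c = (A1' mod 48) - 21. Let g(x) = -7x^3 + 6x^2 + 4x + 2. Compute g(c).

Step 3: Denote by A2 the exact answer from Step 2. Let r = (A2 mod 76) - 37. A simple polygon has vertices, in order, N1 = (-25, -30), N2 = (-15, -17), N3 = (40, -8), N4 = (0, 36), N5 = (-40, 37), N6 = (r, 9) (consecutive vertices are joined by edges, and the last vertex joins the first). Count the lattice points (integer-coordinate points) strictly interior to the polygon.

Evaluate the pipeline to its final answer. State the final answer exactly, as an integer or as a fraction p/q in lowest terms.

2125

Step 1: cross terms: (-36*-9 - 4*-20)=404, (4*36 - 28*-9)=396, (28*40 - -37*36)=2452, (-37*-20 - -36*40)=2180; twice the area = |5432| = 5432; area = 2716; answer 2716
Step 2: A1 = 2716; threaded value p + q = 2717; c = 8; -7*(8)^3 + 6*(8)^2 + 4*(8)^1 + 2 = (-3584) + (384) + (32) + (2) = -3166; answer -3166
Step 3: A2 = -3166; r = -11; cross terms: (-25*-17 - -15*-30)=-25, (-15*-8 - 40*-17)=800, (40*36 - 0*-8)=1440, (0*37 - -40*36)=1440, (-40*9 - -11*37)=47, (-11*-30 - -25*9)=555; twice the area = |4257| = 4257; area = 4257/2; boundary points = 1 + 1 + 4 + 1 + 1 + 1 = 9; strictly interior points = area - boundary/2 + 1 = 2125; answer 2125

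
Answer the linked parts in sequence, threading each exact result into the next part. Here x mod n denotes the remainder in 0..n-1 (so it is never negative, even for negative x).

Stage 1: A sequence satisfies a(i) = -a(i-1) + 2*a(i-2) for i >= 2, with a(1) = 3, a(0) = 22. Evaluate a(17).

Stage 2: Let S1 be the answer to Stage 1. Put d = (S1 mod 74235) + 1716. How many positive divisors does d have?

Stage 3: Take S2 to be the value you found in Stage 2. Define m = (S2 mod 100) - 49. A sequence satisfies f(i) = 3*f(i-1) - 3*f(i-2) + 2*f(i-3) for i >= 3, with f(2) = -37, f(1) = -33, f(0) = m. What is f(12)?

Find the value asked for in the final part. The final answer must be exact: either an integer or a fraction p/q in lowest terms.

-66930

Stage 1: a(2) = -1*(3) + 2*(22) = 41; iterating: a(2)=41, a(3)=-35, a(4)=117, a(5)=-187, a(6)=421, a(7)=-795, a(8)=1637, a(9)=-3227, a(10)=6501, a(11)=-12955, a(12)=25957, a(13)=-51867, a(14)=103781, a(15)=-207515, a(16)=415077, a(17)=-830107; answer -830107
Stage 2: S1 = -830107; d = 62429; 62429 = 163 * 383; number of divisors = (1+1) * (1+1) = 4; answer 4
Stage 3: S2 = 4; m = -45; f(3) = 3*(-37) - 3*(-33) + 2*(-45) = -102; iterating: f(3)=-102, f(4)=-261, f(5)=-551, f(6)=-1074, f(7)=-2091, f(8)=-4153, f(9)=-8334, f(10)=-16725, f(11)=-33479, f(12)=-66930; answer -66930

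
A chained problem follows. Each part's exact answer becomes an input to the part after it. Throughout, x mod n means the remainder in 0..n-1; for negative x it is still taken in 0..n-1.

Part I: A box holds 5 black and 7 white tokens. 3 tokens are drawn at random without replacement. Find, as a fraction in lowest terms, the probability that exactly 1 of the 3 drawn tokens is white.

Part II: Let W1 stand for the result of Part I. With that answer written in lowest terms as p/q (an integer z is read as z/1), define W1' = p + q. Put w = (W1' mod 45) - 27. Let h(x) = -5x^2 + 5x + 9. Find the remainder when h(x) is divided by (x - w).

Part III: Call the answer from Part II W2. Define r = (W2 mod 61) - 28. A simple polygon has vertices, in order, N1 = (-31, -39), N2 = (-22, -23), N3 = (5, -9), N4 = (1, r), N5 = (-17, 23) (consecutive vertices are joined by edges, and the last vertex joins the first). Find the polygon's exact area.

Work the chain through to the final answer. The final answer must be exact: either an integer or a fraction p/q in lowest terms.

Part I: total draws C(12,3) = 220; favorable C(7,1)*C(5,2) = 70; P = 7/22; answer 7/22
Part II: W1 = 7/22; threaded value p + q = 29; w = 2; remainder = value at the root: -5*(2)^2 + 5*(2)^1 + 9 = (-20) + (10) + (9) = -1; answer -1
Part III: W2 = -1; r = 32; cross terms: (-31*-23 - -22*-39)=-145, (-22*-9 - 5*-23)=313, (5*32 - 1*-9)=169, (1*23 - -17*32)=567, (-17*-39 - -31*23)=1376; twice the area = |2280| = 2280; area = 1140; answer 1140

1140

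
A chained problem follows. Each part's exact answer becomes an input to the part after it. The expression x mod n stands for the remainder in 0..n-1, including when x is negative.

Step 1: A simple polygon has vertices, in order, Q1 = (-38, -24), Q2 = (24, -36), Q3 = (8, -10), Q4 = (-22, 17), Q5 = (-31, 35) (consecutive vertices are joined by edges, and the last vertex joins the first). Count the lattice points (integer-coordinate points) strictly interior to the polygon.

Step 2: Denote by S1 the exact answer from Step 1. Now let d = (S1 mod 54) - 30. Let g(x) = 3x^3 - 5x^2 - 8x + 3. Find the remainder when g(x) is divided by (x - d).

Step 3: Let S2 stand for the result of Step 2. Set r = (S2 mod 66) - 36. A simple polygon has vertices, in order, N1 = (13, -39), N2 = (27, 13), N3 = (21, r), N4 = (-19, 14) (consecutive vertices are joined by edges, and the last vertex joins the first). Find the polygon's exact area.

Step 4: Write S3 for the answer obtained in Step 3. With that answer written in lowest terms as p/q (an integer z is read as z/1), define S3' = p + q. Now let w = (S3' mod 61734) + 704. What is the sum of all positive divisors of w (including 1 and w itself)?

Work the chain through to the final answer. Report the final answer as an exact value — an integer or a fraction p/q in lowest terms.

Step 1: cross terms: (-38*-36 - 24*-24)=1944, (24*-10 - 8*-36)=48, (8*17 - -22*-10)=-84, (-22*35 - -31*17)=-243, (-31*-24 - -38*35)=2074; twice the area = |3739| = 3739; area = 3739/2; boundary points = 2 + 2 + 3 + 9 + 1 = 17; strictly interior points = area - boundary/2 + 1 = 1862; answer 1862
Step 2: S1 = 1862; d = -4; remainder = value at the root: 3*(-4)^3 - 5*(-4)^2 - 8*(-4)^1 + 3 = (-192) + (-80) + (32) + (3) = -237; answer -237
Step 3: S2 = -237; r = -9; cross terms: (13*13 - 27*-39)=1222, (27*-9 - 21*13)=-516, (21*14 - -19*-9)=123, (-19*-39 - 13*14)=559; twice the area = |1388| = 1388; area = 694; answer 694
Step 4: S3 = 694; threaded value p + q = 695; w = 1399; 1399 is prime, so its only divisors are 1 and 1399; sigma = 1 + 1399 = 1400; answer 1400

1400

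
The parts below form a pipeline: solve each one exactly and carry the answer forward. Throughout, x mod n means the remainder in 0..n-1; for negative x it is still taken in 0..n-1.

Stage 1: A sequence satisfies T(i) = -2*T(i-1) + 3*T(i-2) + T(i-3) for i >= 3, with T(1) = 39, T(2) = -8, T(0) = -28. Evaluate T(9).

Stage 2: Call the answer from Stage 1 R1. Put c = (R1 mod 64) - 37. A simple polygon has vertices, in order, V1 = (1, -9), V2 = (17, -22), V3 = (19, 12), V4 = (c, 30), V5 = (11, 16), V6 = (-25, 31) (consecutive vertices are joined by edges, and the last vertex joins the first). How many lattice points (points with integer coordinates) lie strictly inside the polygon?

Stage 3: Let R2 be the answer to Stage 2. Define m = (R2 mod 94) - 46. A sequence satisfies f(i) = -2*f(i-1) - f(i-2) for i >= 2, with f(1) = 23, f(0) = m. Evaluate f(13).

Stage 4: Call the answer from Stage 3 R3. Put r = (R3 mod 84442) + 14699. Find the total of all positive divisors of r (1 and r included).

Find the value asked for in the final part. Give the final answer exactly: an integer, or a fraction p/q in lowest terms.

23904

Stage 1: T(3) = -2*(-8) + 3*(39) + 1*(-28) = 105; iterating: T(3)=105, T(4)=-195, T(5)=697, T(6)=-1874, T(7)=5644, T(8)=-16213, T(9)=47484; answer 47484
Stage 2: R1 = 47484; c = 23; cross terms: (1*-22 - 17*-9)=131, (17*12 - 19*-22)=622, (19*30 - 23*12)=294, (23*16 - 11*30)=38, (11*31 - -25*16)=741, (-25*-9 - 1*31)=194; twice the area = |2020| = 2020; area = 1010; boundary points = 1 + 2 + 2 + 2 + 3 + 2 = 12; strictly interior points = area - boundary/2 + 1 = 1005; answer 1005
Stage 3: R2 = 1005; m = 19; f(2) = -2*(23) - 1*(19) = -65; iterating: f(2)=-65, f(3)=107, f(4)=-149, f(5)=191, f(6)=-233, f(7)=275, f(8)=-317, f(9)=359, f(10)=-401, f(11)=443, f(12)=-485, f(13)=527; answer 527
Stage 4: R3 = 527; r = 15226; 15226 = 2 * 23 * 331; sigma = (1 + 2) * (1 + 23) * (1 + 331) = 3 * 24 * 332 = 23904; answer 23904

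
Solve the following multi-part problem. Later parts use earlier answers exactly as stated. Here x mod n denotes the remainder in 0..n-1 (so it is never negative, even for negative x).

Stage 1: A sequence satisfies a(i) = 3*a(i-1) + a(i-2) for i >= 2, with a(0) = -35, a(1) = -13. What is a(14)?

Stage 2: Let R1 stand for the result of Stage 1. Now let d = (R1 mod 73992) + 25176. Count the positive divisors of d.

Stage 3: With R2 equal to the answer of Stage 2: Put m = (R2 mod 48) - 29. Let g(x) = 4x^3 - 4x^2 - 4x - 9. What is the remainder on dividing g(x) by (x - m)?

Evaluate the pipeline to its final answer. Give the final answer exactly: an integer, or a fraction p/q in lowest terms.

Stage 1: a(2) = 3*(-13) + 1*(-35) = -74; iterating: a(2)=-74, a(3)=-235, a(4)=-779, a(5)=-2572, a(6)=-8495, a(7)=-28057, a(8)=-92666, a(9)=-306055, a(10)=-1010831, a(11)=-3338548, a(12)=-11026475, a(13)=-36417973, a(14)=-120280394; answer -120280394
Stage 2: R1 = -120280394; d = 55774; 55774 = 2 * 79 * 353; number of divisors = (1+1) * (1+1) * (1+1) = 8; answer 8
Stage 3: R2 = 8; m = -21; remainder = value at the root: 4*(-21)^3 - 4*(-21)^2 - 4*(-21)^1 - 9 = (-37044) + (-1764) + (84) + (-9) = -38733; answer -38733

-38733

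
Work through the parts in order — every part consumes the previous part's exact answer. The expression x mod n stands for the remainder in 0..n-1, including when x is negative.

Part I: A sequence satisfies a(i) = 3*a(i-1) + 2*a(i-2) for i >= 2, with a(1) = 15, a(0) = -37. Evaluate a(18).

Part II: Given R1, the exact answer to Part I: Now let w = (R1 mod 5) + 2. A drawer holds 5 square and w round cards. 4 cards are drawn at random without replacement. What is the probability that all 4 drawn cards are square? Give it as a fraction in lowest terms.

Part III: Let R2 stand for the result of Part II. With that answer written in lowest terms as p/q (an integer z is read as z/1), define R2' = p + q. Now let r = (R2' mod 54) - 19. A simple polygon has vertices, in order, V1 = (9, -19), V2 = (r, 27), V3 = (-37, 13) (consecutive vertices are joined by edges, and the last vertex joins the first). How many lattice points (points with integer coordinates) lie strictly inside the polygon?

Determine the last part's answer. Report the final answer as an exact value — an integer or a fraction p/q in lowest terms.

Part I: a(2) = 3*(15) + 2*(-37) = -29; iterating: a(2)=-29, a(3)=-57, a(4)=-229, a(5)=-801, a(6)=-2861, a(7)=-10185, a(8)=-36277, a(9)=-129201, a(10)=-460157, a(11)=-1638873, a(12)=-5836933, a(13)=-20788545, a(14)=-74039501, a(15)=-263695593, a(16)=-939165781, a(17)=-3344888529, a(18)=-11912997149; answer -11912997149
Part II: R1 = -11912997149; w = 3; total draws C(8,4) = 70; favorable C(5,4) = 5; P = 1/14; answer 1/14
Part III: R2 = 1/14; threaded value p + q = 15; r = -4; cross terms: (9*27 - -4*-19)=167, (-4*13 - -37*27)=947, (-37*-19 - 9*13)=586; twice the area = |1700| = 1700; area = 850; boundary points = 1 + 1 + 2 = 4; strictly interior points = area - boundary/2 + 1 = 849; answer 849

849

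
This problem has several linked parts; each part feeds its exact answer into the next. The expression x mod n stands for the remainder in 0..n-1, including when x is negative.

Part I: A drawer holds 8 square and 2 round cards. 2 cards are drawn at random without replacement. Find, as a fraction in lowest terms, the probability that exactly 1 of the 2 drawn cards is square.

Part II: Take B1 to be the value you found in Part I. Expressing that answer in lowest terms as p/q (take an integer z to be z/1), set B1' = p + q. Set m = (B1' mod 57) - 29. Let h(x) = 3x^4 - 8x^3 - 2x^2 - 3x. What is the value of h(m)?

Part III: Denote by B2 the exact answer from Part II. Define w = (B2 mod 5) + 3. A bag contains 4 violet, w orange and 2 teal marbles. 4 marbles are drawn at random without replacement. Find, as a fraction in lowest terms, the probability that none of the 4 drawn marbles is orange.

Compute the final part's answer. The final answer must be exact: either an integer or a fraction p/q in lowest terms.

5/42

Part I: total draws C(10,2) = 45; favorable C(8,1)*C(2,1) = 16; P = 16/45; answer 16/45
Part II: B1 = 16/45; threaded value p + q = 61; m = -25; 3*(-25)^4 - 8*(-25)^3 - 2*(-25)^2 - 3*(-25)^1 = (1171875) + (125000) + (-1250) + (75) = 1295700; answer 1295700
Part III: B2 = 1295700; w = 3; total draws C(9,4) = 126; favorable C(6,4) = 15; P = 5/42; answer 5/42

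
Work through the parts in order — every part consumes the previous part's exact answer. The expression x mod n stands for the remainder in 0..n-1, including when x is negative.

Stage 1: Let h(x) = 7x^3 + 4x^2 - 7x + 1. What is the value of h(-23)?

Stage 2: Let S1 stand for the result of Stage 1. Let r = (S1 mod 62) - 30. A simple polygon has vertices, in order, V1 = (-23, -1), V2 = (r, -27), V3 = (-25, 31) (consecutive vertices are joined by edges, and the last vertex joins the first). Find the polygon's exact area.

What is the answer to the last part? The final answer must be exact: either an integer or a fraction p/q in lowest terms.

90

Stage 1: 7*(-23)^3 + 4*(-23)^2 - 7*(-23)^1 + 1 = (-85169) + (2116) + (161) + (1) = -82891; answer -82891
Stage 2: S1 = -82891; r = -27; cross terms: (-23*-27 - -27*-1)=594, (-27*31 - -25*-27)=-1512, (-25*-1 - -23*31)=738; twice the area = |-180| = 180; area = 90; answer 90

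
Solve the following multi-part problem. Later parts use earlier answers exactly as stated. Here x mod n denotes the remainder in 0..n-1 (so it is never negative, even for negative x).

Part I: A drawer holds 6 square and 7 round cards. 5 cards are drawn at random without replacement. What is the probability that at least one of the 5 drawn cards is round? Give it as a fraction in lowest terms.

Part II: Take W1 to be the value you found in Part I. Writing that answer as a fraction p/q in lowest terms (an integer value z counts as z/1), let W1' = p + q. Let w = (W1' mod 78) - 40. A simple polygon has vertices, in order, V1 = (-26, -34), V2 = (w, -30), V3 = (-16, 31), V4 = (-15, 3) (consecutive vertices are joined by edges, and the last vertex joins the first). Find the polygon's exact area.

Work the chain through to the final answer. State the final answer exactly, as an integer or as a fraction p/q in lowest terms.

Part I: total draws C(13,5) = 1287; complement C(6,5) = 6; favorable 1287 - 6 = 1281; P = 427/429; answer 427/429
Part II: W1 = 427/429; threaded value p + q = 856; w = 36; cross terms: (-26*-30 - 36*-34)=2004, (36*31 - -16*-30)=636, (-16*3 - -15*31)=417, (-15*-34 - -26*3)=588; twice the area = |3645| = 3645; area = 3645/2; answer 3645/2

3645/2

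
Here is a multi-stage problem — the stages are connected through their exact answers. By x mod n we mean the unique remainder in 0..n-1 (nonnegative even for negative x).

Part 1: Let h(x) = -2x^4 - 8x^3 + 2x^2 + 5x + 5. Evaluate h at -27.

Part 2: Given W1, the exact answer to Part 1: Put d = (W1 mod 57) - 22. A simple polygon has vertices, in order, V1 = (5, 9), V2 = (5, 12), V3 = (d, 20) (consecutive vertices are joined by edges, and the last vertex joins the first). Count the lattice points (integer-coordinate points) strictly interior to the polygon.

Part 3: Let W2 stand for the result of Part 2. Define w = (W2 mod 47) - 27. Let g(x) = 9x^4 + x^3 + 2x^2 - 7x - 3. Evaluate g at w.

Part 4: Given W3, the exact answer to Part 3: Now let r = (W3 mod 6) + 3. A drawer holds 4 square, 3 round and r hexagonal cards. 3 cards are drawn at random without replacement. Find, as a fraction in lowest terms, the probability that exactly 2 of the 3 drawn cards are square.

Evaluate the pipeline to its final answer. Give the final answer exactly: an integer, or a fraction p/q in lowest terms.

3/10

Part 1: -2*(-27)^4 - 8*(-27)^3 + 2*(-27)^2 + 5*(-27)^1 + 5 = (-1062882) + (157464) + (1458) + (-135) + (5) = -904090; answer -904090
Part 2: W1 = -904090; d = 22; cross terms: (5*12 - 5*9)=15, (5*20 - 22*12)=-164, (22*9 - 5*20)=98; twice the area = |-51| = 51; area = 51/2; boundary points = 3 + 1 + 1 = 5; strictly interior points = area - boundary/2 + 1 = 24; answer 24
Part 3: W2 = 24; w = -3; 9*(-3)^4 + 1*(-3)^3 + 2*(-3)^2 - 7*(-3)^1 - 3 = (729) + (-27) + (18) + (21) + (-3) = 738; answer 738
Part 4: W3 = 738; r = 3; total draws C(10,3) = 120; favorable C(4,2)*C(6,1) = 36; P = 3/10; answer 3/10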